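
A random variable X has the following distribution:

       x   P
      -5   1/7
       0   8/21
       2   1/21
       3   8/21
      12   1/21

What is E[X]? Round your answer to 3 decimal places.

E[X] = (1/7)·(-5) + (8/21)·0 + (1/21)·2 + (8/21)·3 + (1/21)·12
     = 23/21 ≈ 1.095

1.095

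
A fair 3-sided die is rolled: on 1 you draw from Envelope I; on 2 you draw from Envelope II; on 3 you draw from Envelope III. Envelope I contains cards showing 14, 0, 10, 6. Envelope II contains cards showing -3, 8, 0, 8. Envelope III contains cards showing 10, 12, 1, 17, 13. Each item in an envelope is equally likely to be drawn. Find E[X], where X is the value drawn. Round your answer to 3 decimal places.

E[X | Envelope I] = (14 + 0 + 10 + 6)/4 = 15/2
E[X | Envelope II] = (-3 + 8 + 0 + 8)/4 = 13/4
E[X | Envelope III] = (10 + 12 + 1 + 17 + 13)/5 = 53/5
E[X] = (1/3)·15/2 + (1/3)·13/4 + (1/3)·53/5 = 427/60 ≈ 7.117

7.117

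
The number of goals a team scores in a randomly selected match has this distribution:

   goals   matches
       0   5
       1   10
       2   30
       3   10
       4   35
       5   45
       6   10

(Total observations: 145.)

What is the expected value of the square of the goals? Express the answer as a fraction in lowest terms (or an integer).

453/29

Total = 145, so P(goals=0) = 5/145, etc.
E[X²] = (1/29)·0 + (2/29)·1 + (6/29)·4 + (2/29)·9 + (7/29)·16 + (9/29)·25 + (2/29)·36
     = 453/29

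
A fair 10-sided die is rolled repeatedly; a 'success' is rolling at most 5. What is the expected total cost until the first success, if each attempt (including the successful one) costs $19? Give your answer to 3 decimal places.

E[#attempts] = 1/p = 2; E[cost] = 19·2 = 38.
≈ 38.000

$38.000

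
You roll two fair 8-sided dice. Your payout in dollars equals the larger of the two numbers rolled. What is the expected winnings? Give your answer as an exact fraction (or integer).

93/16 dollars

Distribution of the larger of the two numbers rolled: 1 w.p. 1/64, 2 w.p. 3/64, 3 w.p. 5/64, 4 w.p. 7/64, 5 w.p. 9/64, 6 w.p. 11/64, …
E[payout] = (1/64)·1 + (3/64)·2 + (5/64)·3 + (7/64)·4 + (9/64)·5 + (11/64)·6 + (13/64)·7 + (15/64)·8 = 93/16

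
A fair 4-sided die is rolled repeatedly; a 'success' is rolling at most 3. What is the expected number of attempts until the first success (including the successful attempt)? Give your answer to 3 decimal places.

1.333

For a geometric distribution, E[trials] = 1/p = 1/(3/4) = 4/3.
≈ 1.333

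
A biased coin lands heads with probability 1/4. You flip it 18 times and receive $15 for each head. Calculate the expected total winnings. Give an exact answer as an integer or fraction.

135/2 dollars

E[#heads] = 18·1/4 = 9/2 (linearity over flips).
E[winnings] = 15·9/2 = 135/2.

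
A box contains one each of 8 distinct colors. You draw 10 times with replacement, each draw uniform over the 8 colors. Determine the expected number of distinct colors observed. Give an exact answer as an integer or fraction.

791266575/134217728

Let Xⱼ=1 if type j appears at least once. P(Xⱼ=1) = 1 − ((8−1)/8)^10 = 791266575/1073741824.
E[#distinct] = 8·791266575/1073741824 = 791266575/134217728.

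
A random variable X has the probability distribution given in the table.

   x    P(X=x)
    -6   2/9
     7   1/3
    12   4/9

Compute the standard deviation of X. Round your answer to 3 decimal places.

6.944

E[X] = 19/3, E[X²] = 265/3
Var(X) = E[X²] − (E[X])² = 265/3 − 361/9 = 434/9
SD(X) = √(434/9) ≈ 6.944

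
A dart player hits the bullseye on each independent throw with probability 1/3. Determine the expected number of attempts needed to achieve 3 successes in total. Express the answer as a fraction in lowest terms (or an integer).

9

By linearity (sum of 3 independent geometric waits), E[trials] = 3/p = 3/(1/3) = 9.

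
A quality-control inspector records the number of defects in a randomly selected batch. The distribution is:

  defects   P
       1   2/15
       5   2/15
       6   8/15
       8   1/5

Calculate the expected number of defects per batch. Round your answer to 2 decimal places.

5.60

E[X] = (2/15)·1 + (2/15)·5 + (8/15)·6 + (1/5)·8
     = 28/5 ≈ 5.60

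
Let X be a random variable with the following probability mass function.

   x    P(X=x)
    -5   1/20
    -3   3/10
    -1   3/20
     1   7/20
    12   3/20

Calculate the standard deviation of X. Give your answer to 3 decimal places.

E[X] = 17/20, E[X²] = 521/20
Var(X) = E[X²] − (E[X])² = 521/20 − 289/400 = 10131/400
SD(X) = √(10131/400) ≈ 5.033

5.033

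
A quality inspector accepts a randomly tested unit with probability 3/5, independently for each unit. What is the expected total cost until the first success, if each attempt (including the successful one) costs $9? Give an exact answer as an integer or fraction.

$15

E[#attempts] = 1/p = 5/3; E[cost] = 9·5/3 = 15.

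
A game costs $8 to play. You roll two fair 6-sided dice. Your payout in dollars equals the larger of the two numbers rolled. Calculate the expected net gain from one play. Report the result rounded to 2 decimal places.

-$3.53

Distribution of the larger of the two numbers rolled: 1 w.p. 1/36, 2 w.p. 1/12, 3 w.p. 5/36, 4 w.p. 7/36, 5 w.p. 1/4, 6 w.p. 11/36
E[payout] = (1/36)·1 + (1/12)·2 + (5/36)·3 + (7/36)·4 + (1/4)·5 + (11/36)·6 = 161/36
Expected profit = 161/36 − 8 = -127/36 ≈ -$3.53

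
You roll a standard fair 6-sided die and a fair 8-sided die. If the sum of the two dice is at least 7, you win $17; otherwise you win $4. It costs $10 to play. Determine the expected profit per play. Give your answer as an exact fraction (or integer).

47/16 dollars

E[payout] = (5/16)·4 + (11/16)·17 = 207/16
Expected profit = 207/16 − 10 = 47/16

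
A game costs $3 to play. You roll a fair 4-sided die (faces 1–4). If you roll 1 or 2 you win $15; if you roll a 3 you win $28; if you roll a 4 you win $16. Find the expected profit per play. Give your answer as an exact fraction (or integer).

31/2 dollars

E[payout] = (1/2)·15 + (1/4)·16 + (1/4)·28 = 37/2
Expected profit = 37/2 − 3 = 31/2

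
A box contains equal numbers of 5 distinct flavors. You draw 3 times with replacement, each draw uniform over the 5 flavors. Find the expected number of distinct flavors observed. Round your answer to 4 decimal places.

Let Xⱼ=1 if type j appears at least once. P(Xⱼ=1) = 1 − ((5−1)/5)^3 = 61/125.
E[#distinct] = 5·61/125 = 61/25.
≈ 2.4400

2.4400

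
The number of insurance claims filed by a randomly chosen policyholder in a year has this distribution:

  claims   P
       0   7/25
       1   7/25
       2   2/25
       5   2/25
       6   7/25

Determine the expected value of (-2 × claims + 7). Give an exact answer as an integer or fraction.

49/25

E[-2x+7] = (7/25)·7 + (7/25)·5 + (2/25)·3 + (2/25)·(-3) + (7/25)·(-5)
     = 49/25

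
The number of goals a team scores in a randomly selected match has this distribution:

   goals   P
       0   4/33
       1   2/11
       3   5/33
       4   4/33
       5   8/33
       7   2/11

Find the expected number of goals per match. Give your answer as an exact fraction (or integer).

E[X] = (4/33)·0 + (2/11)·1 + (5/33)·3 + (4/33)·4 + (8/33)·5 + (2/11)·7
     = 119/33

119/33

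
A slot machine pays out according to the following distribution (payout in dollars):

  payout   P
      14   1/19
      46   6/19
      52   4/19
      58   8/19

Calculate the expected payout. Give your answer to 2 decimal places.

E[X] = (1/19)·14 + (6/19)·46 + (4/19)·52 + (8/19)·58
     = 962/19 ≈ 50.63

$50.63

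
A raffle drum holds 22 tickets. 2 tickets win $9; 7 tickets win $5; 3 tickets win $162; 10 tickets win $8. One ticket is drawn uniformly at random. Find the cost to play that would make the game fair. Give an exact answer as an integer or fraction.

619/22 dollars

E[payout] = (2/22)·9 + (7/22)·5 + (3/22)·162 + (10/22)·8 = 619/22
Fair fee = E[payout] = 619/22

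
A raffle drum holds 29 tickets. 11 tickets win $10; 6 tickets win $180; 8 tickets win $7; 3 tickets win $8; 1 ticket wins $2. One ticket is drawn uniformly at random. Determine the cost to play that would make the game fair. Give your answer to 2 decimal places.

E[payout] = (11/29)·10 + (6/29)·180 + (8/29)·7 + (3/29)·8 + (1/29)·2 = 1272/29
Fair fee = E[payout] = 1272/29 ≈ $43.86

$43.86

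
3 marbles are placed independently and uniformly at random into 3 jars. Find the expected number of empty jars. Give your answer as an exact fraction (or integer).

8/9

Let Xⱼ=1 if jar j is empty. P(Xⱼ=1) = ((3-1)/3)^3 = 8/27.
By linearity, E[#empty] = 3·8/27 = 8/9.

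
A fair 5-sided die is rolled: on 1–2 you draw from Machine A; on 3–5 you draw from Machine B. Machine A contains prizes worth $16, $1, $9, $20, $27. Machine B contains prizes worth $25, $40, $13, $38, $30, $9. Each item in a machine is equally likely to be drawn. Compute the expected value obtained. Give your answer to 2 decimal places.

E[X | Machine A] = (16 + 1 + 9 + 20 + 27)/5 = 73/5
E[X | Machine B] = (25 + 40 + 13 + 38 + 30 + 9)/6 = 155/6
E[X] = (2/5)·73/5 + (3/5)·155/6 = 1067/50 ≈ 21.34

$21.34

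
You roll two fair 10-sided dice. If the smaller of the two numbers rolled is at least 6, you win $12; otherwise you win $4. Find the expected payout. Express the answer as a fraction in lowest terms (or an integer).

E[payout] = (3/4)·4 + (1/4)·12 = 6

$6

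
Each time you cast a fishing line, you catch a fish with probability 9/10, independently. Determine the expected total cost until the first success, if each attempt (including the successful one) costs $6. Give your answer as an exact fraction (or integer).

20/3 dollars

E[#attempts] = 1/p = 10/9; E[cost] = 6·10/9 = 20/3.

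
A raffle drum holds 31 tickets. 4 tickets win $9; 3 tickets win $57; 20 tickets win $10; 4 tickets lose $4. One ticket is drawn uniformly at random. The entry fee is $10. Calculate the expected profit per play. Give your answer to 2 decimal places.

$2.61

E[payout] = (4/31)·9 + (3/31)·57 + (20/31)·10 + (4/31)·(-4) = 391/31
Expected profit = 391/31 − 10 = 81/31 ≈ $2.61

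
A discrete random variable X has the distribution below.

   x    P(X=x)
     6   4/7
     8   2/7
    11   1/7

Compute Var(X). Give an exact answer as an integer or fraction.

150/49

E[X] = (4/7)·6 + (2/7)·8 + (1/7)·11 = 51/7
E[X²] = (4/7)·36 + (2/7)·64 + (1/7)·121 = 393/7
Var(X) = 393/7 − (51/7)² = 150/49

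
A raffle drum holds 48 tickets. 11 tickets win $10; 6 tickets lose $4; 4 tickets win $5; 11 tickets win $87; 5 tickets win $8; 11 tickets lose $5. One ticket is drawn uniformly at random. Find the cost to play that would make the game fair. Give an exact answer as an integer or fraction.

131/6 dollars

E[payout] = (11/48)·10 + (6/48)·(-4) + (4/48)·5 + (11/48)·87 + (5/48)·8 + (11/48)·(-5) = 131/6
Fair fee = E[payout] = 131/6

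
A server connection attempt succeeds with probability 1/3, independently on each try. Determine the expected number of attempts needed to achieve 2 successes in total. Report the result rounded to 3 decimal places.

6.000

By linearity (sum of 2 independent geometric waits), E[trials] = 2/p = 2/(1/3) = 6.
≈ 6.000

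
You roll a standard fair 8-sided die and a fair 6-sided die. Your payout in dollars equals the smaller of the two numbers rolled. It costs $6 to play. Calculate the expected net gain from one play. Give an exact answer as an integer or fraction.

-155/48 dollars

Distribution of the smaller of the two numbers rolled: 1 w.p. 13/48, 2 w.p. 11/48, 3 w.p. 3/16, 4 w.p. 7/48, 5 w.p. 5/48, 6 w.p. 1/16
E[payout] = (13/48)·1 + (11/48)·2 + (3/16)·3 + (7/48)·4 + (5/48)·5 + (1/16)·6 = 133/48
Expected profit = 133/48 − 6 = -155/48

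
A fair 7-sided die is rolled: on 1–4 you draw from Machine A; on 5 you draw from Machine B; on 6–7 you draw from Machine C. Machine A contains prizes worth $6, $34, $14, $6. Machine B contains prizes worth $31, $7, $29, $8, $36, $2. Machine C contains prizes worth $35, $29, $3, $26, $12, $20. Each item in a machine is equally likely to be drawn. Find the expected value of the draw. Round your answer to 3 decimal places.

$17.214

E[X | Machine A] = (6 + 34 + 14 + 6)/4 = 15
E[X | Machine B] = (31 + 7 + 29 + 8 + 36 + 2)/6 = 113/6
E[X | Machine C] = (35 + 29 + 3 + 26 + 12 + 20)/6 = 125/6
E[X] = (4/7)·15 + (1/7)·113/6 + (2/7)·125/6 = 241/14 ≈ 17.214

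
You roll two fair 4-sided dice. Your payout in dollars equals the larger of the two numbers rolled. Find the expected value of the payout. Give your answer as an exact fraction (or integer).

25/8 dollars

Distribution of the larger of the two numbers rolled: 1 w.p. 1/16, 2 w.p. 3/16, 3 w.p. 5/16, 4 w.p. 7/16
E[payout] = (1/16)·1 + (3/16)·2 + (5/16)·3 + (7/16)·4 = 25/8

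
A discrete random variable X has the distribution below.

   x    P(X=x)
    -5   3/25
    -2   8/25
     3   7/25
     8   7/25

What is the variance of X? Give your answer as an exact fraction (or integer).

E[X] = (3/25)·(-5) + (8/25)·(-2) + (7/25)·3 + (7/25)·8 = 46/25
E[X²] = (3/25)·25 + (8/25)·4 + (7/25)·9 + (7/25)·64 = 618/25
Var(X) = 618/25 − (46/25)² = 13334/625

13334/625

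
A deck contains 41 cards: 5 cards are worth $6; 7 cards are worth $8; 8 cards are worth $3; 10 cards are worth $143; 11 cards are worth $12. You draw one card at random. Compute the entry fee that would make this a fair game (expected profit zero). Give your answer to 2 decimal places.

$40.78

E[payout] = (5/41)·6 + (7/41)·8 + (8/41)·3 + (10/41)·143 + (11/41)·12 = 1672/41
Fair fee = E[payout] = 1672/41 ≈ $40.78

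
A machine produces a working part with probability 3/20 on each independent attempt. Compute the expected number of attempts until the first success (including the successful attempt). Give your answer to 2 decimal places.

6.67

For a geometric distribution, E[trials] = 1/p = 1/(3/20) = 20/3.
≈ 6.67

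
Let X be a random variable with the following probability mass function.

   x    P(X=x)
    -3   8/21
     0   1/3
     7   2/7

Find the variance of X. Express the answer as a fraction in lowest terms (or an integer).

818/49

E[X] = (8/21)·(-3) + (1/3)·0 + (2/7)·7 = 6/7
E[X²] = (8/21)·9 + (1/3)·0 + (2/7)·49 = 122/7
Var(X) = 122/7 − (6/7)² = 818/49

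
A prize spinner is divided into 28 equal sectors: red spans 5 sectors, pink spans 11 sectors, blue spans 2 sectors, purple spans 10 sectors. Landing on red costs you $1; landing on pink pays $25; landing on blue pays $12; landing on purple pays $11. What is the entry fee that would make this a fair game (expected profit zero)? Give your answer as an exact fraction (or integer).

101/7 dollars

E[payout] = (5/28)·(-1) + (11/28)·25 + (2/28)·12 + (10/28)·11 = 101/7
Fair fee = E[payout] = 101/7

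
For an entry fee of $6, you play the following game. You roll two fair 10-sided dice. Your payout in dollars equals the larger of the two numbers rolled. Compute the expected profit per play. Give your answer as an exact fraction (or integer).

23/20 dollars

Distribution of the larger of the two numbers rolled: 1 w.p. 1/100, 2 w.p. 3/100, 3 w.p. 1/20, 4 w.p. 7/100, 5 w.p. 9/100, 6 w.p. 11/100, …
E[payout] = (1/100)·1 + (3/100)·2 + (1/20)·3 + (7/100)·4 + (9/100)·5 + (11/100)·6 + (13/100)·7 + (3/20)·8 + (17/100)·9 + (19/100)·10 = 143/20
Expected profit = 143/20 − 6 = 23/20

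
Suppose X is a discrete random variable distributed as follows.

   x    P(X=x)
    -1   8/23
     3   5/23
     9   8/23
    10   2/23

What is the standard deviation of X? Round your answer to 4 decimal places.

4.5438

E[X] = 99/23, E[X²] = 901/23
Var(X) = E[X²] − (E[X])² = 901/23 − 9801/529 = 10922/529
SD(X) = √(10922/529) ≈ 4.5438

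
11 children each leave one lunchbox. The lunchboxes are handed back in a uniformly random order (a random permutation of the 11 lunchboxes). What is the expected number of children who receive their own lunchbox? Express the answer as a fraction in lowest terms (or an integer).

Let Xᵢ = 1 if person i gets their own lunchbox. For each i, P(Xᵢ=1) = 1/11.
By linearity of expectation, E[X₁+…+X_11] = 11·(1/11) = 1.

1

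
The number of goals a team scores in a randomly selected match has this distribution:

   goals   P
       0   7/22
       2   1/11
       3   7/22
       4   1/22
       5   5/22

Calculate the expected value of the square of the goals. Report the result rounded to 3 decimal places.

E[X²] = (7/22)·0 + (1/11)·4 + (7/22)·9 + (1/22)·16 + (5/22)·25
     = 106/11 ≈ 9.636

9.636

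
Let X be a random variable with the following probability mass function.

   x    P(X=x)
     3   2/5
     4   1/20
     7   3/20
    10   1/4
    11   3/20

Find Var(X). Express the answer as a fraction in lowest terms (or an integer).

E[X] = (2/5)·3 + (1/20)·4 + (3/20)·7 + (1/4)·10 + (3/20)·11 = 33/5
E[X²] = (2/5)·9 + (1/20)·16 + (3/20)·49 + (1/4)·100 + (3/20)·121 = 549/10
Var(X) = 549/10 − (33/5)² = 567/50

567/50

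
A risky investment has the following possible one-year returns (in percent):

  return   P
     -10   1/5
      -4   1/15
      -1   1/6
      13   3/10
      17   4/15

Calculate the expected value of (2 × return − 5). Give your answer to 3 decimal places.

E[2x-5] = (1/5)·(-25) + (1/15)·(-13) + (1/6)·(-7) + (3/10)·21 + (4/15)·29
     = 7 ≈ 7.000

7.000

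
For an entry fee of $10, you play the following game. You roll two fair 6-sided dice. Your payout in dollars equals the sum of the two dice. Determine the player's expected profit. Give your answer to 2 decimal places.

-$3.00

Distribution of the sum of the two dice: 2 w.p. 1/36, 3 w.p. 1/18, 4 w.p. 1/12, 5 w.p. 1/9, 6 w.p. 5/36, 7 w.p. 1/6, …
E[payout] = (1/36)·2 + (1/18)·3 + (1/12)·4 + (1/9)·5 + (5/36)·6 + (1/6)·7 + (5/36)·8 + (1/9)·9 + (1/12)·10 + (1/18)·11 + (1/36)·12 = 7
Expected profit = 7 − 10 = -3 ≈ -$3.00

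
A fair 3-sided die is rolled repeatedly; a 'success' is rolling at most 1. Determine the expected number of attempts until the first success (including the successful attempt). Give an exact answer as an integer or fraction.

For a geometric distribution, E[trials] = 1/p = 1/(1/3) = 3.

3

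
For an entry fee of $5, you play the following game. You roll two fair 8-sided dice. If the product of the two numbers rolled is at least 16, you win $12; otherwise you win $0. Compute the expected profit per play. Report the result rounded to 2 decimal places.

$1.19

E[payout] = (31/64)·0 + (33/64)·12 = 99/16
Expected profit = 99/16 − 5 = 19/16 ≈ $1.19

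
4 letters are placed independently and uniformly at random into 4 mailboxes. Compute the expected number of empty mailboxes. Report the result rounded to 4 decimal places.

Let Xⱼ=1 if mailbox j is empty. P(Xⱼ=1) = ((4-1)/4)^4 = 81/256.
By linearity, E[#empty] = 4·81/256 = 81/64.
≈ 1.2656

1.2656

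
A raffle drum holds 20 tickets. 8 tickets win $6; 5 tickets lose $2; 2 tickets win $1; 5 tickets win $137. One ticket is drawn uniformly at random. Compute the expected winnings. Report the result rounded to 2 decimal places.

$36.25

E[payout] = (8/20)·6 + (5/20)·(-2) + (2/20)·1 + (5/20)·137 = 145/4
≈ $36.25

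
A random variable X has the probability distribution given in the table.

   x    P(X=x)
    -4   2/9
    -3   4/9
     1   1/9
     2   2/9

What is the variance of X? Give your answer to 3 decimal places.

E[X] = (2/9)·(-4) + (4/9)·(-3) + (1/9)·1 + (2/9)·2 = -5/3
E[X²] = (2/9)·16 + (4/9)·9 + (1/9)·1 + (2/9)·4 = 77/9
Var(X) = 77/9 − (-5/3)² = 52/9 ≈ 5.778

5.778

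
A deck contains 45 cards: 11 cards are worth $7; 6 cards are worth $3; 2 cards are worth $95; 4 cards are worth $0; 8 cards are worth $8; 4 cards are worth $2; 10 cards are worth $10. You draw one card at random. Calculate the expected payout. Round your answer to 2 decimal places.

E[payout] = (11/45)·7 + (6/45)·3 + (2/45)·95 + (4/45)·0 + (8/45)·8 + (4/45)·2 + (10/45)·10 = 457/45
≈ $10.16

$10.16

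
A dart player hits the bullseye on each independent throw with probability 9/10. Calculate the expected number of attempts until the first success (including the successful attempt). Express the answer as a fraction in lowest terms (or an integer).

10/9

For a geometric distribution, E[trials] = 1/p = 1/(9/10) = 10/9.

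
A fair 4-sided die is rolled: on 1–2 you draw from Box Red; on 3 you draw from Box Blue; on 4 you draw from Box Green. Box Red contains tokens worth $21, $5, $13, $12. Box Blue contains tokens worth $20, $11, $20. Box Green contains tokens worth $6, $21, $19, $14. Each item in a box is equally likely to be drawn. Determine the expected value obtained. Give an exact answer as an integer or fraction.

115/8 dollars

E[X | Box Red] = (21 + 5 + 13 + 12)/4 = 51/4
E[X | Box Blue] = (20 + 11 + 20)/3 = 17
E[X | Box Green] = (6 + 21 + 19 + 14)/4 = 15
E[X] = (1/2)·51/4 + (1/4)·17 + (1/4)·15 = 115/8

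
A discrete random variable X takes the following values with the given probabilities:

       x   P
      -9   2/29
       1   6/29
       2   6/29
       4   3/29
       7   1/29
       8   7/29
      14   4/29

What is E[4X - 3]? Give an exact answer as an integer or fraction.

437/29

E[4x-3] = (2/29)·(-39) + (6/29)·1 + (6/29)·5 + (3/29)·13 + (1/29)·25 + (7/29)·29 + (4/29)·53
     = 437/29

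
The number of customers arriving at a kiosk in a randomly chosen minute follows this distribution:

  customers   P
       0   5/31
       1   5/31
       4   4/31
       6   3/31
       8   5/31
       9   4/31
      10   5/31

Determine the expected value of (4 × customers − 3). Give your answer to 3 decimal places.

18.290

E[4x-3] = (5/31)·(-3) + (5/31)·1 + (4/31)·13 + (3/31)·21 + (5/31)·29 + (4/31)·33 + (5/31)·37
     = 567/31 ≈ 18.290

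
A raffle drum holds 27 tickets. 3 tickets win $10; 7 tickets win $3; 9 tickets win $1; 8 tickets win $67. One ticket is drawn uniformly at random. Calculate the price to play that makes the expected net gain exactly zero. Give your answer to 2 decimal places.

$22.07

E[payout] = (3/27)·10 + (7/27)·3 + (9/27)·1 + (8/27)·67 = 596/27
Fair fee = E[payout] = 596/27 ≈ $22.07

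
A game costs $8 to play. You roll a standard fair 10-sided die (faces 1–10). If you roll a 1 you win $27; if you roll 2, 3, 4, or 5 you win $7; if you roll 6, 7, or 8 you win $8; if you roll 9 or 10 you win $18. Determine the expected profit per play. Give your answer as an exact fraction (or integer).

7/2 dollars

E[payout] = (2/5)·7 + (3/10)·8 + (1/5)·18 + (1/10)·27 = 23/2
Expected profit = 23/2 − 8 = 7/2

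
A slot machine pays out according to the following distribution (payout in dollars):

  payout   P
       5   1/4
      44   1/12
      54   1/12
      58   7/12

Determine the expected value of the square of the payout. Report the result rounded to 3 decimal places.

E[X²] = (1/4)·25 + (1/12)·1936 + (1/12)·2916 + (7/12)·3364
     = 28475/12 ≈ 2372.917

2372.917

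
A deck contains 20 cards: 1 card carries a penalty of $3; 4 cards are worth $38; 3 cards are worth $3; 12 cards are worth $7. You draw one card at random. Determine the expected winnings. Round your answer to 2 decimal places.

$12.10

E[payout] = (1/20)·(-3) + (4/20)·38 + (3/20)·3 + (12/20)·7 = 121/10
≈ $12.10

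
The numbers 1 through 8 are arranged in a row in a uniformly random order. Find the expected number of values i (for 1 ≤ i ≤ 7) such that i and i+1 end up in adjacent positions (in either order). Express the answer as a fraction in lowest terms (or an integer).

For each i ∈ {1,…,7}, let Xᵢ = 1 if i and i+1 are adjacent. P(Xᵢ=1) = 2·(8−1)!/8! = 2/8.
By linearity, E[ΣXᵢ] = (7)·(2/8) = 7/4.

7/4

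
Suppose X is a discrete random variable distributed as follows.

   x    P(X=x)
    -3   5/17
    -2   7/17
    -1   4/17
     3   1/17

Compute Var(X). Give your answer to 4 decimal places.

1.9446

E[X] = (5/17)·(-3) + (7/17)·(-2) + (4/17)·(-1) + (1/17)·3 = -30/17
E[X²] = (5/17)·9 + (7/17)·4 + (4/17)·1 + (1/17)·9 = 86/17
Var(X) = 86/17 − (-30/17)² = 562/289 ≈ 1.9446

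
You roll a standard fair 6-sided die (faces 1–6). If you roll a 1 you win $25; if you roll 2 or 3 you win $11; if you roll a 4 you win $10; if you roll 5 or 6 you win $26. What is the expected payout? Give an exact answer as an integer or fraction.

E[payout] = (1/6)·10 + (1/3)·11 + (1/6)·25 + (1/3)·26 = 109/6

109/6 dollars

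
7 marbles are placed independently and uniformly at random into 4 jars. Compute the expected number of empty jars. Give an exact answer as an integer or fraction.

2187/4096

Let Xⱼ=1 if jar j is empty. P(Xⱼ=1) = ((4-1)/4)^7 = 2187/16384.
By linearity, E[#empty] = 4·2187/16384 = 2187/4096.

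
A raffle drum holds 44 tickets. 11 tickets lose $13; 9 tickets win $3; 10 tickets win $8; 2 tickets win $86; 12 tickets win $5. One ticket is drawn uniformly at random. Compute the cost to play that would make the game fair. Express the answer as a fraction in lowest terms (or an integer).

49/11 dollars

E[payout] = (11/44)·(-13) + (9/44)·3 + (10/44)·8 + (2/44)·86 + (12/44)·5 = 49/11
Fair fee = E[payout] = 49/11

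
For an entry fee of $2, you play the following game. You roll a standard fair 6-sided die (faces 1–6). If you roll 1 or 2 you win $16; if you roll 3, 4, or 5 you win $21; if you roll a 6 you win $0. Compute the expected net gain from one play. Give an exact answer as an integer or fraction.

E[payout] = (1/6)·0 + (1/3)·16 + (1/2)·21 = 95/6
Expected profit = 95/6 − 2 = 83/6

83/6 dollars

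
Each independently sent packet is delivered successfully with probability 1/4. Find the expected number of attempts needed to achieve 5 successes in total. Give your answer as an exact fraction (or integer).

By linearity (sum of 5 independent geometric waits), E[trials] = 5/p = 5/(1/4) = 20.

20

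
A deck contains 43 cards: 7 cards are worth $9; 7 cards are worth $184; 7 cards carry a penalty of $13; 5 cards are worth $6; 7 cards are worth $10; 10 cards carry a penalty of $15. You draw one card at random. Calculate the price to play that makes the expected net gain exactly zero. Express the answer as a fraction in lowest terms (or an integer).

E[payout] = (7/43)·9 + (7/43)·184 + (7/43)·(-13) + (5/43)·6 + (7/43)·10 + (10/43)·(-15) = 1210/43
Fair fee = E[payout] = 1210/43

1210/43 dollars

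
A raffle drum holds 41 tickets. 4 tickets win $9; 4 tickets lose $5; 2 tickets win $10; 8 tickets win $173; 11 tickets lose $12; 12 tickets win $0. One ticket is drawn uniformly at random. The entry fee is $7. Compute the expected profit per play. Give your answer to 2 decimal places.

$24.41

E[payout] = (4/41)·9 + (4/41)·(-5) + (2/41)·10 + (8/41)·173 + (11/41)·(-12) + (12/41)·0 = 1288/41
Expected profit = 1288/41 − 7 = 1001/41 ≈ $24.41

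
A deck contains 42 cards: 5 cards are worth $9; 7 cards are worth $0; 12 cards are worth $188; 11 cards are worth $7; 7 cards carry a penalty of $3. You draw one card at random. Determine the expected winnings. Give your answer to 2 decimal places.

E[payout] = (5/42)·9 + (7/42)·0 + (12/42)·188 + (11/42)·7 + (7/42)·(-3) = 2357/42
≈ $56.12

$56.12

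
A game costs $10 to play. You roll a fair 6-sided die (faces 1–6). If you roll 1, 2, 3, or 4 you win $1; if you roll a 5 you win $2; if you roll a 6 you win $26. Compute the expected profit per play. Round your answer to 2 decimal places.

E[payout] = (2/3)·1 + (1/6)·2 + (1/6)·26 = 16/3
Expected profit = 16/3 − 10 = -14/3 ≈ -$4.67

-$4.67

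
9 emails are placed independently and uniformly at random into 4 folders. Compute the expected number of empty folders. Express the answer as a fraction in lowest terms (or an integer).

Let Xⱼ=1 if folder j is empty. P(Xⱼ=1) = ((4-1)/4)^9 = 19683/262144.
By linearity, E[#empty] = 4·19683/262144 = 19683/65536.

19683/65536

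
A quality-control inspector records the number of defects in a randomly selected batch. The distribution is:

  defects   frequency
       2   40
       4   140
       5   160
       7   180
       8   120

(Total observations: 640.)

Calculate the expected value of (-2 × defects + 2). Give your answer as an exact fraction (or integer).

Total = 640, so P(defects=2) = 40/640, etc.
E[-2x+2] = (1/16)·(-2) + (7/32)·(-6) + (1/4)·(-8) + (9/32)·(-12) + (3/16)·(-14)
     = -151/16

-151/16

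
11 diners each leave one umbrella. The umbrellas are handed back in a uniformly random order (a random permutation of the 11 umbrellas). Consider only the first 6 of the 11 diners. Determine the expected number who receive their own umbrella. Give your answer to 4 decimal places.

Let Xᵢ = 1 if person i gets their own umbrella. For each i, P(Xᵢ=1) = 1/11.
By linearity of expectation, E[X₁+…+X_6] = 6·(1/11) = 6/11.
≈ 0.5455

0.5455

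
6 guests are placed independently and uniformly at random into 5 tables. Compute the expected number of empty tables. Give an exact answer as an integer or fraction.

Let Xⱼ=1 if table j is empty. P(Xⱼ=1) = ((5-1)/5)^6 = 4096/15625.
By linearity, E[#empty] = 5·4096/15625 = 4096/3125.

4096/3125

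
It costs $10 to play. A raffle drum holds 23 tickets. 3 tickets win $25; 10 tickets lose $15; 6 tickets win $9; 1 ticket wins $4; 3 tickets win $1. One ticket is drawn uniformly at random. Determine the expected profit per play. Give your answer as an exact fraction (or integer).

E[payout] = (3/23)·25 + (10/23)·(-15) + (6/23)·9 + (1/23)·4 + (3/23)·1 = -14/23
Expected profit = -14/23 − 10 = -244/23

-244/23 dollars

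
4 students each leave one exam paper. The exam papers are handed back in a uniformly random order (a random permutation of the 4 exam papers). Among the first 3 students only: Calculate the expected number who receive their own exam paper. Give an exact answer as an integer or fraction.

Let Xᵢ = 1 if person i gets their own exam paper. For each i, P(Xᵢ=1) = 1/4.
By linearity of expectation, E[X₁+…+X_3] = 3·(1/4) = 3/4.

3/4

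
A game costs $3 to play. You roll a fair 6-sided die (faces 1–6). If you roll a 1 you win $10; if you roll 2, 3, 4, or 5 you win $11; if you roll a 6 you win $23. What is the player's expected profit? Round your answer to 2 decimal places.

$9.83

E[payout] = (1/6)·10 + (2/3)·11 + (1/6)·23 = 77/6
Expected profit = 77/6 − 3 = 59/6 ≈ $9.83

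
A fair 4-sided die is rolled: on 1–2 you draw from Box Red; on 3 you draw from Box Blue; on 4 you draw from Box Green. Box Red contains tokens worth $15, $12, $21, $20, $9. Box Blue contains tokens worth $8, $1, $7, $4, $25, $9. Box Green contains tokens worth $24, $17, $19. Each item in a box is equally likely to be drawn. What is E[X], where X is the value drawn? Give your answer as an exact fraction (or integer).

E[X | Box Red] = (15 + 12 + 21 + 20 + 9)/5 = 77/5
E[X | Box Blue] = (8 + 1 + 7 + 4 + 25 + 9)/6 = 9
E[X | Box Green] = (24 + 17 + 19)/3 = 20
E[X] = (1/2)·77/5 + (1/4)·9 + (1/4)·20 = 299/20

299/20 dollars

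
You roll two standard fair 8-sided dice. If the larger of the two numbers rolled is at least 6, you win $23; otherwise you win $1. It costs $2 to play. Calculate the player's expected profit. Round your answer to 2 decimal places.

E[payout] = (25/64)·1 + (39/64)·23 = 461/32
Expected profit = 461/32 − 2 = 397/32 ≈ $12.41

$12.41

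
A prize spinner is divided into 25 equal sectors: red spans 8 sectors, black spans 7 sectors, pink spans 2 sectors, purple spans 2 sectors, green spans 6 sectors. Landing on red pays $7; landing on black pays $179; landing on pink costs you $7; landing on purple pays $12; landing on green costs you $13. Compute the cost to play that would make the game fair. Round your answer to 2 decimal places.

E[payout] = (8/25)·7 + (7/25)·179 + (2/25)·(-7) + (2/25)·12 + (6/25)·(-13) = 1241/25
Fair fee = E[payout] = 1241/25 ≈ $49.64

$49.64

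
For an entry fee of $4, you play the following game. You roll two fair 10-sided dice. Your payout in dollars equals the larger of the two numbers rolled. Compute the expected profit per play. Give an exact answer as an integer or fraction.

Distribution of the larger of the two numbers rolled: 1 w.p. 1/100, 2 w.p. 3/100, 3 w.p. 1/20, 4 w.p. 7/100, 5 w.p. 9/100, 6 w.p. 11/100, …
E[payout] = (1/100)·1 + (3/100)·2 + (1/20)·3 + (7/100)·4 + (9/100)·5 + (11/100)·6 + (13/100)·7 + (3/20)·8 + (17/100)·9 + (19/100)·10 = 143/20
Expected profit = 143/20 − 4 = 63/20

63/20 dollars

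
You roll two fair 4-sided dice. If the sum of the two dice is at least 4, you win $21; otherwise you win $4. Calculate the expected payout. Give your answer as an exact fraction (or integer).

285/16 dollars

E[payout] = (3/16)·4 + (13/16)·21 = 285/16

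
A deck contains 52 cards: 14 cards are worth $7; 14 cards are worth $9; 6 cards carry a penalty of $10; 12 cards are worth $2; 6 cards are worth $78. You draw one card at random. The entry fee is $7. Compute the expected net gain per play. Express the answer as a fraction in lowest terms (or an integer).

E[payout] = (14/52)·7 + (14/52)·9 + (6/52)·(-10) + (12/52)·2 + (6/52)·78 = 164/13
Expected profit = 164/13 − 7 = 73/13

73/13 dollars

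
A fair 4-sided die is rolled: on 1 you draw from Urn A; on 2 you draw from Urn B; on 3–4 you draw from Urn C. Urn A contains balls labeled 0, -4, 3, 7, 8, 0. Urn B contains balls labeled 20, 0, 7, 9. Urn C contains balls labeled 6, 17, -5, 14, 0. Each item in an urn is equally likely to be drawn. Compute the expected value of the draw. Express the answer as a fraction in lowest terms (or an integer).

181/30

E[X | Urn A] = (0 − 4 + 3 + 7 + 8 + 0)/6 = 7/3
E[X | Urn B] = (20 + 0 + 7 + 9)/4 = 9
E[X | Urn C] = (6 + 17 − 5 + 14 + 0)/5 = 32/5
E[X] = (1/4)·7/3 + (1/4)·9 + (1/2)·32/5 = 181/30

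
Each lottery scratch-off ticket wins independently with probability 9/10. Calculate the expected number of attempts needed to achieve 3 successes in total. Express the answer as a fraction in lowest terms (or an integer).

By linearity (sum of 3 independent geometric waits), E[trials] = 3/p = 3/(9/10) = 10/3.

10/3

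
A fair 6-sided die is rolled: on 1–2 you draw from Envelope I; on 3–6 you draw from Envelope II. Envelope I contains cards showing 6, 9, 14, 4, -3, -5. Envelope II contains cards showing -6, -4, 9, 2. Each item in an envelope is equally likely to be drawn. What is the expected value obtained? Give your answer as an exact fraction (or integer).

14/9

E[X | Envelope I] = (6 + 9 + 14 + 4 − 3 − 5)/6 = 25/6
E[X | Envelope II] = (-6 − 4 + 9 + 2)/4 = 1/4
E[X] = (1/3)·25/6 + (2/3)·1/4 = 14/9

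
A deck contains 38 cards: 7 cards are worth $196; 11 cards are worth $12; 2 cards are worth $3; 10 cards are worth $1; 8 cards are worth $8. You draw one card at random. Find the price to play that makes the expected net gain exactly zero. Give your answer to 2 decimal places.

E[payout] = (7/38)·196 + (11/38)·12 + (2/38)·3 + (10/38)·1 + (8/38)·8 = 792/19
Fair fee = E[payout] = 792/19 ≈ $41.68

$41.68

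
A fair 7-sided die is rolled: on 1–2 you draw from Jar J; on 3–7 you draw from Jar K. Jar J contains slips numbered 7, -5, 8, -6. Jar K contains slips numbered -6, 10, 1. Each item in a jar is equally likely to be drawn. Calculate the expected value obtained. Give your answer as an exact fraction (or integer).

31/21

E[X | Jar J] = (7 − 5 + 8 − 6)/4 = 1
E[X | Jar K] = (-6 + 10 + 1)/3 = 5/3
E[X] = (2/7)·1 + (5/7)·5/3 = 31/21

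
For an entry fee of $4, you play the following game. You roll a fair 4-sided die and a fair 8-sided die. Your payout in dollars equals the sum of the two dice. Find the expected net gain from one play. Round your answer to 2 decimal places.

Distribution of the sum of the two dice: 2 w.p. 1/32, 3 w.p. 1/16, 4 w.p. 3/32, 5 w.p. 1/8, 6 w.p. 1/8, 7 w.p. 1/8, …
E[payout] = (1/32)·2 + (1/16)·3 + (3/32)·4 + (1/8)·5 + (1/8)·6 + (1/8)·7 + (1/8)·8 + (1/8)·9 + (3/32)·10 + (1/16)·11 + (1/32)·12 = 7
Expected profit = 7 − 4 = 3 ≈ $3.00

$3.00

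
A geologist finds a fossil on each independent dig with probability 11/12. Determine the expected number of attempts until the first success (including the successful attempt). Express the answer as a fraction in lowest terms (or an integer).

12/11

For a geometric distribution, E[trials] = 1/p = 1/(11/12) = 12/11.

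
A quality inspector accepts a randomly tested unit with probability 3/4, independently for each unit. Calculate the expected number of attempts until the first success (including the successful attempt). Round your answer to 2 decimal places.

1.33

For a geometric distribution, E[trials] = 1/p = 1/(3/4) = 4/3.
≈ 1.33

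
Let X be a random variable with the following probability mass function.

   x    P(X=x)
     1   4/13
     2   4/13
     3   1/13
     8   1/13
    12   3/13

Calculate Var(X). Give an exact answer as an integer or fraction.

E[X] = (4/13)·1 + (4/13)·2 + (1/13)·3 + (1/13)·8 + (3/13)·12 = 59/13
E[X²] = (4/13)·1 + (4/13)·4 + (1/13)·9 + (1/13)·64 + (3/13)·144 = 525/13
Var(X) = 525/13 − (59/13)² = 3344/169

3344/169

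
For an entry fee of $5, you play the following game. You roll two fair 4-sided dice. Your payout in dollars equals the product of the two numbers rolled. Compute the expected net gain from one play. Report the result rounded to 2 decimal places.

$1.25

Distribution of the product of the two numbers rolled: 1 w.p. 1/16, 2 w.p. 1/8, 3 w.p. 1/8, 4 w.p. 3/16, 6 w.p. 1/8, 8 w.p. 1/8, …
E[payout] = (1/16)·1 + (1/8)·2 + (1/8)·3 + (3/16)·4 + (1/8)·6 + (1/8)·8 + (1/16)·9 + (1/8)·12 + (1/16)·16 = 25/4
Expected profit = 25/4 − 5 = 5/4 ≈ $1.25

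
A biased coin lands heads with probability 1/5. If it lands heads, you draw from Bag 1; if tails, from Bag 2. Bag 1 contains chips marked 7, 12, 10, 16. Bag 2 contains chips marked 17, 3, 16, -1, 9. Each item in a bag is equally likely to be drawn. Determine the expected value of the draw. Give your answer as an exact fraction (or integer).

929/100

E[X | Bag 1] = (7 + 12 + 10 + 16)/4 = 45/4
E[X | Bag 2] = (17 + 3 + 16 − 1 + 9)/5 = 44/5
E[X] = (1/5)·45/4 + (4/5)·44/5 = 929/100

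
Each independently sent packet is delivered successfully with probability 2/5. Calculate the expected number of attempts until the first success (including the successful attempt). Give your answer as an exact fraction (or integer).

For a geometric distribution, E[trials] = 1/p = 1/(2/5) = 5/2.

5/2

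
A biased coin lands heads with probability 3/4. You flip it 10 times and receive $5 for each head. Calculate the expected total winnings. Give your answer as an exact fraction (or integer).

E[#heads] = 10·3/4 = 15/2 (linearity over flips).
E[winnings] = 5·15/2 = 75/2.

75/2 dollars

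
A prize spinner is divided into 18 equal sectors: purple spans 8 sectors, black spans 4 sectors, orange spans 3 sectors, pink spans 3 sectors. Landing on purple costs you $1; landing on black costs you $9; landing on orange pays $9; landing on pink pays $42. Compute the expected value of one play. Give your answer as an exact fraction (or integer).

109/18 dollars

E[payout] = (8/18)·(-1) + (4/18)·(-9) + (3/18)·9 + (3/18)·42 = 109/18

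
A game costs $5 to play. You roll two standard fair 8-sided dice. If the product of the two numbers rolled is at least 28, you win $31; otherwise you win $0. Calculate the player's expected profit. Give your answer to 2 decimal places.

$4.20

E[payout] = (45/64)·0 + (19/64)·31 = 589/64
Expected profit = 589/64 − 5 = 269/64 ≈ $4.20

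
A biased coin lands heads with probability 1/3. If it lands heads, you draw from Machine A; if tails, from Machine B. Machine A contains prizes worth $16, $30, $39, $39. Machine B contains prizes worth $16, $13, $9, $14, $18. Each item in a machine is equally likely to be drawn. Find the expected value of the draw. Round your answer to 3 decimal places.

$19.667

E[X | Machine A] = (16 + 30 + 39 + 39)/4 = 31
E[X | Machine B] = (16 + 13 + 9 + 14 + 18)/5 = 14
E[X] = (1/3)·31 + (2/3)·14 = 59/3 ≈ 19.667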